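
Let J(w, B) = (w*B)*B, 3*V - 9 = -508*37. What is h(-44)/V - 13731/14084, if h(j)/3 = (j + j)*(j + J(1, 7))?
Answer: -202191657/264596108 ≈ -0.76415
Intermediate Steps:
V = -18787/3 (V = 3 + (-508*37)/3 = 3 + (⅓)*(-18796) = 3 - 18796/3 = -18787/3 ≈ -6262.3)
J(w, B) = w*B² (J(w, B) = (B*w)*B = w*B²)
h(j) = 6*j*(49 + j) (h(j) = 3*((j + j)*(j + 1*7²)) = 3*((2*j)*(j + 1*49)) = 3*((2*j)*(j + 49)) = 3*((2*j)*(49 + j)) = 3*(2*j*(49 + j)) = 6*j*(49 + j))
h(-44)/V - 13731/14084 = (6*(-44)*(49 - 44))/(-18787/3) - 13731/14084 = (6*(-44)*5)*(-3/18787) - 13731*1/14084 = -1320*(-3/18787) - 13731/14084 = 3960/18787 - 13731/14084 = -202191657/264596108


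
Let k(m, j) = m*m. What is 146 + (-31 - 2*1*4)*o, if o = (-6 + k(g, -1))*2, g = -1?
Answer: 536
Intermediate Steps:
k(m, j) = m²
o = -10 (o = (-6 + (-1)²)*2 = (-6 + 1)*2 = -5*2 = -10)
146 + (-31 - 2*1*4)*o = 146 + (-31 - 2*1*4)*(-10) = 146 + (-31 - 2*4)*(-10) = 146 + (-31 - 1*8)*(-10) = 146 + (-31 - 8)*(-10) = 146 - 39*(-10) = 146 + 390 = 536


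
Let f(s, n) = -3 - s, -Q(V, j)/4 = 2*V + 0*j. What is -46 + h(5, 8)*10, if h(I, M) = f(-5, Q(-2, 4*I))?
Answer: -26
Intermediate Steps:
Q(V, j) = -8*V (Q(V, j) = -4*(2*V + 0*j) = -4*(2*V + 0) = -8*V)
f(s, n) = -3 - s
h(I, M) = 2 (h(I, M) = -3 - 1*(-5) = -3 + 5 = 2)
-46 + h(5, 8)*10 = -46 + 2*10 = -46 + 20 = -26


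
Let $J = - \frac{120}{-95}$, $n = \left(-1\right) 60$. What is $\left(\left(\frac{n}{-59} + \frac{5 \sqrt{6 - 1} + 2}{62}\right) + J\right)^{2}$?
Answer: $\frac{25986069921}{4830528004} + \frac{401785 \sqrt{5}}{1077281} \approx 6.2135$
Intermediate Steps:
$n = -60$
$J = \frac{24}{19}$ ($J = \left(-120\right) \left(- \frac{1}{95}\right) = \frac{24}{19} \approx 1.2632$)
$\left(\left(\frac{n}{-59} + \frac{5 \sqrt{6 - 1} + 2}{62}\right) + J\right)^{2} = \left(\left(- \frac{60}{-59} + \frac{5 \sqrt{6 - 1} + 2}{62}\right) + \frac{24}{19}\right)^{2} = \left(\left(\left(-60\right) \left(- \frac{1}{59}\right) + \left(5 \sqrt{5} + 2\right) \frac{1}{62}\right) + \frac{24}{19}\right)^{2} = \left(\left(\frac{60}{59} + \left(2 + 5 \sqrt{5}\right) \frac{1}{62}\right) + \frac{24}{19}\right)^{2} = \left(\left(\frac{60}{59} + \left(\frac{1}{31} + \frac{5 \sqrt{5}}{62}\right)\right) + \frac{24}{19}\right)^{2} = \left(\left(\frac{1919}{1829} + \frac{5 \sqrt{5}}{62}\right) + \frac{24}{19}\right)^{2} = \left(\frac{80357}{34751} + \frac{5 \sqrt{5}}{62}\right)^{2}$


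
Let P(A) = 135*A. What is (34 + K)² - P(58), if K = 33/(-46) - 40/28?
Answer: -706639671/103684 ≈ -6815.3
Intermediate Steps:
K = -691/322 (K = 33*(-1/46) - 40*1/28 = -33/46 - 10/7 = -691/322 ≈ -2.1460)
(34 + K)² - P(58) = (34 - 691/322)² - 135*58 = (10257/322)² - 1*7830 = 105206049/103684 - 7830 = -706639671/103684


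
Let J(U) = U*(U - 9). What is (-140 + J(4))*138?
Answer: -22080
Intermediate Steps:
J(U) = U*(-9 + U)
(-140 + J(4))*138 = (-140 + 4*(-9 + 4))*138 = (-140 + 4*(-5))*138 = (-140 - 20)*138 = -160*138 = -22080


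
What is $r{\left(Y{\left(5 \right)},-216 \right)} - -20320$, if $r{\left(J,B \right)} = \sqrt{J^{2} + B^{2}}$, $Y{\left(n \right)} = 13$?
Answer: $20320 + 5 \sqrt{1873} \approx 20536.0$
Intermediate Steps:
$r{\left(J,B \right)} = \sqrt{B^{2} + J^{2}}$
$r{\left(Y{\left(5 \right)},-216 \right)} - -20320 = \sqrt{\left(-216\right)^{2} + 13^{2}} - -20320 = \sqrt{46656 + 169} + 20320 = \sqrt{46825} + 20320 = 5 \sqrt{1873} + 20320 = 20320 + 5 \sqrt{1873}$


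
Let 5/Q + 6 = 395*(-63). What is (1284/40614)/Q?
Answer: -5326674/33845 ≈ -157.38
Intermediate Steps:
Q = -5/24891 (Q = 5/(-6 + 395*(-63)) = 5/(-6 - 24885) = 5/(-24891) = 5*(-1/24891) = -5/24891 ≈ -0.00020088)
(1284/40614)/Q = (1284/40614)/(-5/24891) = (1284*(1/40614))*(-24891/5) = (214/6769)*(-24891/5) = -5326674/33845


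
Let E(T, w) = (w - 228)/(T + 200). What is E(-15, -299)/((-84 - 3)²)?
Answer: -527/1400265 ≈ -0.00037636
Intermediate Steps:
E(T, w) = (-228 + w)/(200 + T)
E(-15, -299)/((-84 - 3)²) = ((-228 - 299)/(200 - 15))/((-84 - 3)²) = (-527/185)/((-87)²) = ((1/185)*(-527))/7569 = -527/185*1/7569 = -527/1400265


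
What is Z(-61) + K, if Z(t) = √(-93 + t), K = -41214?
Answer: -41214 + I*√154 ≈ -41214.0 + 12.41*I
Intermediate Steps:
Z(-61) + K = √(-93 - 61) - 41214 = √(-154) - 41214 = I*√154 - 41214 = -41214 + I*√154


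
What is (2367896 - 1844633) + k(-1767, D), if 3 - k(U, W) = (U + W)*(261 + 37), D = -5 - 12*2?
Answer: 1058474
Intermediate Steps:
D = -29 (D = -5 - 24 = -29)
k(U, W) = 3 - 298*U - 298*W (k(U, W) = 3 - (U + W)*(261 + 37) = 3 - (U + W)*298 = 3 - (298*U + 298*W) = 3 + (-298*U - 298*W) = 3 - 298*U - 298*W)
(2367896 - 1844633) + k(-1767, D) = (2367896 - 1844633) + (3 - 298*(-1767) - 298*(-29)) = 523263 + (3 + 526566 + 8642) = 523263 + 535211 = 1058474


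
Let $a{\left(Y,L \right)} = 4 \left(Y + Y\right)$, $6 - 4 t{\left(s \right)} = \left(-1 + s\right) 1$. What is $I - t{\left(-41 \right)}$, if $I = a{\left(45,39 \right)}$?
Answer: $348$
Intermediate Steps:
$t{\left(s \right)} = \frac{7}{4} - \frac{s}{4}$ ($t{\left(s \right)} = \frac{3}{2} - \frac{\left(-1 + s\right) 1}{4} = \frac{3}{2} - \frac{-1 + s}{4} = \frac{3}{2} - \left(- \frac{1}{4} + \frac{s}{4}\right) = \frac{7}{4} - \frac{s}{4}$)
$a{\left(Y,L \right)} = 8 Y$ ($a{\left(Y,L \right)} = 4 \cdot 2 Y = 8 Y$)
$I = 360$ ($I = 8 \cdot 45 = 360$)
$I - t{\left(-41 \right)} = 360 - \left(\frac{7}{4} - - \frac{41}{4}\right) = 360 - \left(\frac{7}{4} + \frac{41}{4}\right) = 360 - 12 = 348$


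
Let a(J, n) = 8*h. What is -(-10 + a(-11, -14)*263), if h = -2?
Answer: 4218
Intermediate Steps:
a(J, n) = -16 (a(J, n) = 8*(-2) = -16)
-(-10 + a(-11, -14)*263) = -(-10 - 16*263) = -(-10 - 4208) = -1*(-4218) = 4218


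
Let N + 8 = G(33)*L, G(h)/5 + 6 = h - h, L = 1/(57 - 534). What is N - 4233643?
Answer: -673150499/159 ≈ -4.2336e+6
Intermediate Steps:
L = -1/477 (L = 1/(-477) = -1/477 ≈ -0.0020964)
G(h) = -30 (G(h) = -30 + 5*(h - h) = -30 + 5*0 = -30 + 0 = -30)
N = -1262/159 (N = -8 - 30*(-1/477) = -8 + 10/159 = -1262/159 ≈ -7.9371)
N - 4233643 = -1262/159 - 4233643 = -673150499/159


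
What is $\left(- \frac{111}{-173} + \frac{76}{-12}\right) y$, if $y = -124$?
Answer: $\frac{366296}{519} \approx 705.77$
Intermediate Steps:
$\left(- \frac{111}{-173} + \frac{76}{-12}\right) y = \left(- \frac{111}{-173} + \frac{76}{-12}\right) \left(-124\right) = \left(\left(-111\right) \left(- \frac{1}{173}\right) + 76 \left(- \frac{1}{12}\right)\right) \left(-124\right) = \left(\frac{111}{173} - \frac{19}{3}\right) \left(-124\right) = \left(- \frac{2954}{519}\right) \left(-124\right) = \frac{366296}{519}$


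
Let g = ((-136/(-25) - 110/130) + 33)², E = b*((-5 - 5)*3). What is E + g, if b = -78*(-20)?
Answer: -4793970476/105625 ≈ -45387.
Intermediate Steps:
b = 1560
E = -46800 (E = 1560*((-5 - 5)*3) = 1560*(-10*3) = 1560*(-30) = -46800)
g = 149279524/105625 (g = ((-136*(-1/25) - 110*1/130) + 33)² = ((136/25 - 11/13) + 33)² = (1493/325 + 33)² = (12218/325)² = 149279524/105625 ≈ 1413.3)
E + g = -46800 + 149279524/105625 = -4793970476/105625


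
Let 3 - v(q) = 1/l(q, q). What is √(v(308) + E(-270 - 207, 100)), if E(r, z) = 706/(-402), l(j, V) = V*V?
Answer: √4766875599/61908 ≈ 1.1152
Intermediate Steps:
l(j, V) = V²
E(r, z) = -353/201 (E(r, z) = 706*(-1/402) = -353/201)
v(q) = 3 - 1/q² (v(q) = 3 - 1/(q²) = 3 - 1/q²)
√(v(308) + E(-270 - 207, 100)) = √((3 - 1/308²) - 353/201) = √((3 - 1*1/94864) - 353/201) = √((3 - 1/94864) - 353/201) = √(284591/94864 - 353/201) = √(23715799/19067664) = √4766875599/61908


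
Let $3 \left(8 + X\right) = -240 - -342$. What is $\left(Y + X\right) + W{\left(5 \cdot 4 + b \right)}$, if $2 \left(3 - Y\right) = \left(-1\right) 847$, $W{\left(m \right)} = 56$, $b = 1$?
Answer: $\frac{1017}{2} \approx 508.5$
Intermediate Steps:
$X = 26$ ($X = -8 + \frac{-240 - -342}{3} = -8 + \frac{-240 + 342}{3} = -8 + \frac{1}{3} \cdot 102 = -8 + 34 = 26$)
$Y = \frac{853}{2}$ ($Y = 3 - \frac{\left(-1\right) 847}{2} = 3 - - \frac{847}{2} = 3 + \frac{847}{2} = \frac{853}{2} \approx 426.5$)
$\left(Y + X\right) + W{\left(5 \cdot 4 + b \right)} = \left(\frac{853}{2} + 26\right) + 56 = \frac{905}{2} + 56 = \frac{1017}{2}$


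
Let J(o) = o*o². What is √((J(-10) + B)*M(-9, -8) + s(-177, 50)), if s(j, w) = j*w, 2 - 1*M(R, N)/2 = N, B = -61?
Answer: I*√30070 ≈ 173.41*I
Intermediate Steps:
M(R, N) = 4 - 2*N
J(o) = o³
√((J(-10) + B)*M(-9, -8) + s(-177, 50)) = √(((-10)³ - 61)*(4 - 2*(-8)) - 177*50) = √((-1000 - 61)*(4 + 16) - 8850) = √(-1061*20 - 8850) = √(-21220 - 8850) = √(-30070) = I*√30070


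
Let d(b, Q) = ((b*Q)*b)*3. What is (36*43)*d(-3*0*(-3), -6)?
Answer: 0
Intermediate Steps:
d(b, Q) = 3*Q*b**2 (d(b, Q) = ((Q*b)*b)*3 = (Q*b**2)*3 = 3*Q*b**2)
(36*43)*d(-3*0*(-3), -6) = (36*43)*(3*(-6)*(-3*0*(-3))**2) = 1548*(3*(-6)*(0*(-3))**2) = 1548*(3*(-6)*0**2) = 1548*(3*(-6)*0) = 1548*0 = 0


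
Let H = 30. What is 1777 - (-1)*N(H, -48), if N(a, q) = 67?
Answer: 1844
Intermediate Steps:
1777 - (-1)*N(H, -48) = 1777 - (-1)*67 = 1777 - 1*(-67) = 1777 + 67 = 1844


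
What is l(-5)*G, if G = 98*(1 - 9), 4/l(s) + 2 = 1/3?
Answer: 9408/5 ≈ 1881.6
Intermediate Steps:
l(s) = -12/5 (l(s) = 4/(-2 + 1/3) = 4/(-2 + ⅓) = 4/(-5/3) = 4*(-⅗) = -12/5)
G = -784 (G = 98*(-8) = -784)
l(-5)*G = -12/5*(-784) = 9408/5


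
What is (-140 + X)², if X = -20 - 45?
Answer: 42025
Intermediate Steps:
X = -65
(-140 + X)² = (-140 - 65)² = (-205)² = 42025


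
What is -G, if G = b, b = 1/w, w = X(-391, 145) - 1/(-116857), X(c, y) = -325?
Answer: 116857/37978524 ≈ 0.0030769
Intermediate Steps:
w = -37978524/116857 (w = -325 - 1/(-116857) = -325 - 1*(-1/116857) = -325 + 1/116857 = -37978524/116857 ≈ -325.00)
b = -116857/37978524 (b = 1/(-37978524/116857) = -116857/37978524 ≈ -0.0030769)
G = -116857/37978524 ≈ -0.0030769
-G = -1*(-116857/37978524) = 116857/37978524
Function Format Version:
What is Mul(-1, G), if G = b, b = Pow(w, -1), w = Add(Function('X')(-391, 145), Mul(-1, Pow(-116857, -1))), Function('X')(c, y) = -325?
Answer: Rational(116857, 37978524) ≈ 0.0030769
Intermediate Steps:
w = Rational(-37978524, 116857) (w = Add(-325, Mul(-1, Pow(-116857, -1))) = Add(-325, Mul(-1, Rational(-1, 116857))) = Add(-325, Rational(1, 116857)) = Rational(-37978524, 116857) ≈ -325.00)
b = Rational(-116857, 37978524) (b = Pow(Rational(-37978524, 116857), -1) = Rational(-116857, 37978524) ≈ -0.0030769)
G = Rational(-116857, 37978524) ≈ -0.0030769
Mul(-1, G) = Mul(-1, Rational(-116857, 37978524)) = Rational(116857, 37978524)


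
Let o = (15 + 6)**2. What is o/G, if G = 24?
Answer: 147/8 ≈ 18.375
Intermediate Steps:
o = 441 (o = 21**2 = 441)
o/G = 441/24 = 441*(1/24) = 147/8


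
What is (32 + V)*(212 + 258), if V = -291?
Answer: -121730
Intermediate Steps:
(32 + V)*(212 + 258) = (32 - 291)*(212 + 258) = -259*470 = -121730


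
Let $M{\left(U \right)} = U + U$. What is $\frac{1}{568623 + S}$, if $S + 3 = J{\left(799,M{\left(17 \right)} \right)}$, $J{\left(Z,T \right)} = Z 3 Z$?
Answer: $\frac{1}{2483823} \approx 4.0261 \cdot 10^{-7}$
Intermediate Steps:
$M{\left(U \right)} = 2 U$
$J{\left(Z,T \right)} = 3 Z^{2}$ ($J{\left(Z,T \right)} = 3 Z Z = 3 Z^{2}$)
$S = 1915200$ ($S = -3 + 3 \cdot 799^{2} = -3 + 3 \cdot 638401 = -3 + 1915203 = 1915200$)
$\frac{1}{568623 + S} = \frac{1}{568623 + 1915200} = \frac{1}{2483823}$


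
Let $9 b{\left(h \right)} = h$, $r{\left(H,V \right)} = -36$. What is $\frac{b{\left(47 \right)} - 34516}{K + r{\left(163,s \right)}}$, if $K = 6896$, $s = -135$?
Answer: $- \frac{44371}{8820} \approx -5.0307$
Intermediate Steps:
$b{\left(h \right)} = \frac{h}{9}$
$\frac{b{\left(47 \right)} - 34516}{K + r{\left(163,s \right)}} = \frac{\frac{1}{9} \cdot 47 - 34516}{6896 - 36} = \frac{\frac{47}{9} - 34516}{6860} = \left(- \frac{310597}{9}\right) \frac{1}{6860} = - \frac{44371}{8820}$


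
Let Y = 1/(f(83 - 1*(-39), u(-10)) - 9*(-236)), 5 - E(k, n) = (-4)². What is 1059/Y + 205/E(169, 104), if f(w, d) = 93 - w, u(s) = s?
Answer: 24404450/11 ≈ 2.2186e+6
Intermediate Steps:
E(k, n) = -11 (E(k, n) = 5 - 1*(-4)² = 5 - 1*16 = 5 - 16 = -11)
Y = 1/2095 (Y = 1/((93 - (83 - 1*(-39))) - 9*(-236)) = 1/((93 - (83 + 39)) + 2124) = 1/((93 - 1*122) + 2124) = 1/((93 - 122) + 2124) = 1/(-29 + 2124) = 1/2095 ≈ 0.00047733)
1059/Y + 205/E(169, 104) = 1059/(1/2095) + 205/(-11) = 1059*2095 + 205*(-1/11) = 2218605 - 205/11 = 24404450/11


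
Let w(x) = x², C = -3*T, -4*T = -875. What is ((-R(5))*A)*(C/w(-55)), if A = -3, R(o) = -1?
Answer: 315/484 ≈ 0.65083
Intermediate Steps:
T = 875/4 (T = -¼*(-875) = 875/4 ≈ 218.75)
C = -2625/4 (C = -3*875/4 = -2625/4 ≈ -656.25)
((-R(5))*A)*(C/w(-55)) = (-1*(-1)*(-3))*(-2625/(4*((-55)²))) = (1*(-3))*(-2625/4/3025) = -(-7875)/(4*3025) = -3*(-105/484) = 315/484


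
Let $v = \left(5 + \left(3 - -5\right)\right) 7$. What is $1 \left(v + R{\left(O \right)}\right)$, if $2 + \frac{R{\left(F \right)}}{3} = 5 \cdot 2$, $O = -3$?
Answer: $115$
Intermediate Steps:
$v = 91$ ($v = \left(5 + \left(3 + 5\right)\right) 7 = \left(5 + 8\right) 7 = 13 \cdot 7 = 91$)
$R{\left(F \right)} = 24$ ($R{\left(F \right)} = -6 + 3 \cdot 5 \cdot 2 = -6 + 3 \cdot 10 = -6 + 30 = 24$)
$1 \left(v + R{\left(O \right)}\right) = 1 \left(91 + 24\right) = 1 \cdot 115 = 115$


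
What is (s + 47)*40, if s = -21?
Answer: 1040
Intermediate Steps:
(s + 47)*40 = (-21 + 47)*40 = 26*40 = 1040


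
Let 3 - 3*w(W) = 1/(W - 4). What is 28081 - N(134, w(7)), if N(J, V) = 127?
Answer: 27954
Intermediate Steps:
w(W) = 1 - 1/(3*(-4 + W)) (w(W) = 1 - 1/(3*(W - 4)) = 1 - 1/(3*(-4 + W)))
28081 - N(134, w(7)) = 28081 - 1*127 = 28081 - 127 = 27954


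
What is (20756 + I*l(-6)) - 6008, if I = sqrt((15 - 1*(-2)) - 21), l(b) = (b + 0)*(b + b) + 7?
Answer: 14748 + 158*I ≈ 14748.0 + 158.0*I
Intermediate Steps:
l(b) = 7 + 2*b**2 (l(b) = b*(2*b) + 7 = 2*b**2 + 7 = 7 + 2*b**2)
I = 2*I (I = sqrt((15 + 2) - 21) = sqrt(17 - 21) = sqrt(-4) = 2*I ≈ 2.0*I)
(20756 + I*l(-6)) - 6008 = (20756 + (2*I)*(7 + 2*(-6)**2)) - 6008 = (20756 + (2*I)*(7 + 2*36)) - 6008 = (20756 + (2*I)*(7 + 72)) - 6008 = (20756 + (2*I)*79) - 6008 = (20756 + 158*I) - 6008 = 14748 + 158*I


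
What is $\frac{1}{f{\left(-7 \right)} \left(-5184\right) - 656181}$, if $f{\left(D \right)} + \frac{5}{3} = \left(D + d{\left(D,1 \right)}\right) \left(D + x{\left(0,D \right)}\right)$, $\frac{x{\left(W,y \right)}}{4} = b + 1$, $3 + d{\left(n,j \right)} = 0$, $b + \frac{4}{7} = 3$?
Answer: $- \frac{7}{2096307} \approx -3.3392 \cdot 10^{-6}$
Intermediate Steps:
$b = \frac{17}{7}$ ($b = - \frac{4}{7} + 3 = \frac{17}{7} \approx 2.4286$)
$d{\left(n,j \right)} = -3$ ($d{\left(n,j \right)} = -3 + 0 = -3$)
$x{\left(W,y \right)} = \frac{96}{7}$ ($x{\left(W,y \right)} = 4 \left(\frac{17}{7} + 1\right) = 4 \cdot \frac{24}{7} = \frac{96}{7}$)
$f{\left(D \right)} = - \frac{5}{3} + \left(-3 + D\right) \left(\frac{96}{7} + D\right)$ ($f{\left(D \right)} = - \frac{5}{3} + \left(D - 3\right) \left(D + \frac{96}{7}\right) = - \frac{5}{3} + \left(-3 + D\right) \left(\frac{96}{7} + D\right)$)
$\frac{1}{f{\left(-7 \right)} \left(-5184\right) - 656181} = \frac{1}{\left(- \frac{899}{21} + \left(-7\right)^{2} + \frac{75}{7} \left(-7\right)\right) \left(-5184\right) - 656181} = \frac{1}{\left(- \frac{899}{21} + 49 - 75\right) \left(-5184\right) - 656181} = \frac{1}{\left(- \frac{1445}{21}\right) \left(-5184\right) - 656181} = \frac{1}{\frac{2496960}{7} - 656181} = \frac{1}{- \frac{2096307}{7}} = - \frac{7}{2096307}$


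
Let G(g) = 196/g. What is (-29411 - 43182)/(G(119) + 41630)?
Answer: -1234081/707738 ≈ -1.7437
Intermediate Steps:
(-29411 - 43182)/(G(119) + 41630) = (-29411 - 43182)/(196/119 + 41630) = -72593/(196*(1/119) + 41630) = -72593/(28/17 + 41630) = -72593/707738/17 = -72593*17/707738 = -1234081/707738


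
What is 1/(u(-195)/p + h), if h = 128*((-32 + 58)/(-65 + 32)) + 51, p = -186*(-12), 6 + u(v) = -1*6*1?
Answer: -2046/102001 ≈ -0.020059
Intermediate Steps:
u(v) = -12 (u(v) = -6 - 1*6*1 = -6 - 6*1 = -6 - 6 = -12)
p = 2232
h = -1645/33 (h = 128*(26/(-33)) + 51 = 128*(26*(-1/33)) + 51 = 128*(-26/33) + 51 = -3328/33 + 51 = -1645/33 ≈ -49.849)
1/(u(-195)/p + h) = 1/(-12/2232 - 1645/33) = 1/(-12*1/2232 - 1645/33) = 1/(-1/186 - 1645/33) = 1/(-102001/2046) = -2046/102001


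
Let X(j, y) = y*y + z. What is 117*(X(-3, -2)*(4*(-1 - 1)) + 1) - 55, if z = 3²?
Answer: -12106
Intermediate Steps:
z = 9
X(j, y) = 9 + y² (X(j, y) = y*y + 9 = y² + 9 = 9 + y²)
117*(X(-3, -2)*(4*(-1 - 1)) + 1) - 55 = 117*((9 + (-2)²)*(4*(-1 - 1)) + 1) - 55 = 117*((9 + 4)*(4*(-2)) + 1) - 55 = 117*(13*(-8) + 1) - 55 = 117*(-104 + 1) - 55 = 117*(-103) - 55 = -12051 - 55 = -12106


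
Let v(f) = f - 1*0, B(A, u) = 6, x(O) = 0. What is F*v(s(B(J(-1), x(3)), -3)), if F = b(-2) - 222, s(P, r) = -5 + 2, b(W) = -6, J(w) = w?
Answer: 684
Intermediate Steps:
s(P, r) = -3
v(f) = f (v(f) = f + 0 = f)
F = -228 (F = -6 - 222 = -228)
F*v(s(B(J(-1), x(3)), -3)) = -228*(-3) = 684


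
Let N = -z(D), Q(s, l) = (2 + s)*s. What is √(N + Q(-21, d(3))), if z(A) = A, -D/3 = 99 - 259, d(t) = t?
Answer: 9*I ≈ 9.0*I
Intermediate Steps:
D = 480 (D = -3*(99 - 259) = -3*(-160) = 480)
Q(s, l) = s*(2 + s)
N = -480 (N = -1*480 = -480)
√(N + Q(-21, d(3))) = √(-480 - 21*(2 - 21)) = √(-480 - 21*(-19)) = √(-480 + 399) = √(-81) = 9*I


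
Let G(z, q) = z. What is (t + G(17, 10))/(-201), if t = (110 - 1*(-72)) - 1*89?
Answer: -110/201 ≈ -0.54726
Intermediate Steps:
t = 93 (t = (110 + 72) - 89 = 182 - 89 = 93)
(t + G(17, 10))/(-201) = (93 + 17)/(-201) = 110*(-1/201) = -110/201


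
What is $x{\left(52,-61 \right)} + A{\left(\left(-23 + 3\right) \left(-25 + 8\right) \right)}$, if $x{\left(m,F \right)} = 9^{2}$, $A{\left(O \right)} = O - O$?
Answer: $81$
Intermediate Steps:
$A{\left(O \right)} = 0$
$x{\left(m,F \right)} = 81$
$x{\left(52,-61 \right)} + A{\left(\left(-23 + 3\right) \left(-25 + 8\right) \right)} = 81 + 0 = 81$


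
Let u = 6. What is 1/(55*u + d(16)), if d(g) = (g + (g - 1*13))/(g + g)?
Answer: 32/10579 ≈ 0.0030249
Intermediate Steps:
d(g) = (-13 + 2*g)/(2*g) (d(g) = (g + (g - 13))/((2*g)) = (g + (-13 + g))*(1/(2*g)) = (-13 + 2*g)*(1/(2*g)) = (-13 + 2*g)/(2*g))
1/(55*u + d(16)) = 1/(55*6 + (-13/2 + 16)/16) = 1/(330 + (1/16)*(19/2)) = 1/(330 + 19/32) = 1/(10579/32) = 32/10579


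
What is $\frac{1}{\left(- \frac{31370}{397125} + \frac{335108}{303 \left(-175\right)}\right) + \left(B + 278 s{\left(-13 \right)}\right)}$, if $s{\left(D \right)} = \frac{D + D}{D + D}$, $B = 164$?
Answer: $\frac{11230695}{4892104172} \approx 0.0022957$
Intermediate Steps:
$s{\left(D \right)} = 1$ ($s{\left(D \right)} = \frac{2 D}{2 D} = 2 D \frac{1}{2 D} = 1$)
$\frac{1}{\left(- \frac{31370}{397125} + \frac{335108}{303 \left(-175\right)}\right) + \left(B + 278 s{\left(-13 \right)}\right)} = \frac{1}{\left(- \frac{31370}{397125} + \frac{335108}{303 \left(-175\right)}\right) + \left(164 + 278 \cdot 1\right)} = \frac{1}{\left(\left(-31370\right) \frac{1}{397125} + \frac{335108}{-53025}\right) + \left(164 + 278\right)} = \frac{1}{\left(- \frac{6274}{79425} + 335108 \left(- \frac{1}{53025}\right)\right) + 442} = \frac{1}{\left(- \frac{6274}{79425} - \frac{335108}{53025}\right) + 442} = \frac{1}{- \frac{71863018}{11230695} + 442} = \frac{1}{\frac{4892104172}{11230695}} = \frac{11230695}{4892104172}$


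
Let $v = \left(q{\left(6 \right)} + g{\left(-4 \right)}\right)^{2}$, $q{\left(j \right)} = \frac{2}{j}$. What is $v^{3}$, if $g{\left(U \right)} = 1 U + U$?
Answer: $\frac{148035889}{729} \approx 2.0307 \cdot 10^{5}$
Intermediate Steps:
$g{\left(U \right)} = 2 U$ ($g{\left(U \right)} = U + U = 2 U$)
$v = \frac{529}{9}$ ($v = \left(\frac{2}{6} + 2 \left(-4\right)\right)^{2} = \left(2 \cdot \frac{1}{6} - 8\right)^{2} = \left(\frac{1}{3} - 8\right)^{2} = \left(- \frac{23}{3}\right)^{2} = \frac{529}{9} \approx 58.778$)
$v^{3} = \left(\frac{529}{9}\right)^{3} = \frac{148035889}{729}$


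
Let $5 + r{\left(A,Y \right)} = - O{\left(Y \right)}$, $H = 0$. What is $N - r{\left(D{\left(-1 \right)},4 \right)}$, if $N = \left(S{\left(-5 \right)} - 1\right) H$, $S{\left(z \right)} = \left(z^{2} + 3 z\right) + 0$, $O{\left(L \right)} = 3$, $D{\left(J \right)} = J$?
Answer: $8$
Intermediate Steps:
$S{\left(z \right)} = z^{2} + 3 z$
$r{\left(A,Y \right)} = -8$ ($r{\left(A,Y \right)} = -5 - 3 = -8$)
$N = 0$ ($N = \left(- 5 \left(3 - 5\right) - 1\right) 0 = \left(\left(-5\right) \left(-2\right) - 1\right) 0 = \left(10 - 1\right) 0 = 9 \cdot 0 = 0$)
$N - r{\left(D{\left(-1 \right)},4 \right)} = 0 - -8 = 0 + 8 = 8$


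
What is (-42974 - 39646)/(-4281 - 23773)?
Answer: 41310/14027 ≈ 2.9450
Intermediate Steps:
(-42974 - 39646)/(-4281 - 23773) = -82620/(-28054) = -82620*(-1/28054) = 41310/14027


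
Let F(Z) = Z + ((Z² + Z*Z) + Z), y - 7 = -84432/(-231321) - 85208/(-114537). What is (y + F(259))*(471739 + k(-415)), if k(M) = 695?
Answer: 187321987024251425326/2943868153 ≈ 6.3631e+10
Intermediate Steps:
y = 71614893797/8831604459 (y = 7 + (-84432/(-231321) - 85208/(-114537)) = 7 + (-84432*(-1/231321) - 85208*(-1/114537)) = 7 + (28144/77107 + 85208/114537) = 7 + 9793662584/8831604459 = 71614893797/8831604459 ≈ 8.1089)
F(Z) = 2*Z + 2*Z² (F(Z) = Z + ((Z² + Z²) + Z) = Z + (2*Z² + Z) = Z + (Z + 2*Z²) = 2*Z + 2*Z²)
(y + F(259))*(471739 + k(-415)) = (71614893797/8831604459 + 2*259*(1 + 259))*(471739 + 695) = (71614893797/8831604459 + 2*259*260)*472434 = (71614893797/8831604459 + 134680)*472434 = (1189512103431917/8831604459)*472434 = 187321987024251425326/2943868153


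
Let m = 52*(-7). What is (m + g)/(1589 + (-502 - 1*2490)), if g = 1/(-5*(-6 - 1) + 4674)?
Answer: 74525/287249 ≈ 0.25944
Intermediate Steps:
m = -364
g = 1/4709 (g = 1/(-5*(-7) + 4674) = 1/(35 + 4674) = 1/4709 ≈ 0.00021236)
(m + g)/(1589 + (-502 - 1*2490)) = (-364 + 1/4709)/(1589 + (-502 - 1*2490)) = -1714075/(4709*(1589 + (-502 - 2490))) = -1714075/(4709*(1589 - 2992)) = -1714075/4709/(-1403) = -1714075/4709*(-1/1403) = 74525/287249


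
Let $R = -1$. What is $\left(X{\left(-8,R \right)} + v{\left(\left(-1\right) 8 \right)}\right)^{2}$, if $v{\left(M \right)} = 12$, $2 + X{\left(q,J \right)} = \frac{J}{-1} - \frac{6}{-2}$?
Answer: $196$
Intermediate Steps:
$X{\left(q,J \right)} = 1 - J$ ($X{\left(q,J \right)} = -2 + \left(\frac{J}{-1} - \frac{6}{-2}\right) = -2 + \left(J \left(-1\right) - -3\right) = -2 - \left(-3 + J\right) = 1 - J$)
$\left(X{\left(-8,R \right)} + v{\left(\left(-1\right) 8 \right)}\right)^{2} = \left(\left(1 - -1\right) + 12\right)^{2} = \left(\left(1 + 1\right) + 12\right)^{2} = \left(2 + 12\right)^{2} = 14^{2} = 196$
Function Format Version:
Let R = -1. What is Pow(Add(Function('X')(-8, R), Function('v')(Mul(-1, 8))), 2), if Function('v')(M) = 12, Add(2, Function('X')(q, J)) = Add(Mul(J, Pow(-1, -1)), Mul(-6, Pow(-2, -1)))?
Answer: 196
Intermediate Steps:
Function('X')(q, J) = Add(1, Mul(-1, J)) (Function('X')(q, J) = Add(-2, Add(Mul(J, Pow(-1, -1)), Mul(-6, Pow(-2, -1)))) = Add(-2, Add(Mul(J, -1), Mul(-6, Rational(-1, 2)))) = Add(-2, Add(Mul(-1, J), 3)) = Add(-2, Add(3, Mul(-1, J))) = Add(1, Mul(-1, J)))
Pow(Add(Function('X')(-8, R), Function('v')(Mul(-1, 8))), 2) = Pow(Add(Add(1, Mul(-1, -1)), 12), 2) = Pow(Add(Add(1, 1), 12), 2) = Pow(Add(2, 12), 2) = Pow(14, 2) = 196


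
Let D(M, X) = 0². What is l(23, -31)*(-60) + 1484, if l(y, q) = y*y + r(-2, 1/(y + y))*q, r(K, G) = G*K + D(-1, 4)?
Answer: -697748/23 ≈ -30337.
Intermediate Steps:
D(M, X) = 0
r(K, G) = G*K (r(K, G) = G*K + 0 = G*K)
l(y, q) = y² - q/y (l(y, q) = y*y + (-2/(y + y))*q = y² + (-2/(2*y))*q = y² + ((1/(2*y))*(-2))*q = y² + (-1/y)*q = y² - q/y)
l(23, -31)*(-60) + 1484 = ((23³ - 1*(-31))/23)*(-60) + 1484 = ((12167 + 31)/23)*(-60) + 1484 = ((1/23)*12198)*(-60) + 1484 = (12198/23)*(-60) + 1484 = -731880/23 + 1484 = -697748/23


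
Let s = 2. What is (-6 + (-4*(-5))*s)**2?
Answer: 1156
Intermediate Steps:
(-6 + (-4*(-5))*s)**2 = (-6 - 4*(-5)*2)**2 = (-6 + 20*2)**2 = (-6 + 40)**2 = 34**2 = 1156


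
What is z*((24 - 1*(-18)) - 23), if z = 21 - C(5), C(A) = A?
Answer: 304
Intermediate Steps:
z = 16 (z = 21 - 1*5 = 21 - 5 = 16)
z*((24 - 1*(-18)) - 23) = 16*((24 - 1*(-18)) - 23) = 16*((24 + 18) - 23) = 16*(42 - 23) = 16*19 = 304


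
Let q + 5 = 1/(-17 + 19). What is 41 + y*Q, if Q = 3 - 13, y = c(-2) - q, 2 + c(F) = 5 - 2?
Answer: -14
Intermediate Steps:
c(F) = 1 (c(F) = -2 + (5 - 2) = -2 + 3 = 1)
q = -9/2 (q = -5 + 1/(-17 + 19) = -5 + 1/2 = -9/2 ≈ -4.5000)
y = 11/2 (y = 1 - 1*(-9/2) = 1 + 9/2 = 11/2 ≈ 5.5000)
Q = -10
41 + y*Q = 41 + (11/2)*(-10) = 41 - 55 = -14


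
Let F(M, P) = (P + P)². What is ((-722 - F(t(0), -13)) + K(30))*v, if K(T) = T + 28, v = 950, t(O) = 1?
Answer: -1273000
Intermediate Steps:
F(M, P) = 4*P² (F(M, P) = (2*P)² = 4*P²)
K(T) = 28 + T
((-722 - F(t(0), -13)) + K(30))*v = ((-722 - 4*(-13)²) + (28 + 30))*950 = ((-722 - 4*169) + 58)*950 = ((-722 - 1*676) + 58)*950 = ((-722 - 676) + 58)*950 = (-1398 + 58)*950 = -1340*950 = -1273000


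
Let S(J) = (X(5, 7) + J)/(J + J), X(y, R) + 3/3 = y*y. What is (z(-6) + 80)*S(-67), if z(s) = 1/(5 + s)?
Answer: 3397/134 ≈ 25.351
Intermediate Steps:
X(y, R) = -1 + y**2 (X(y, R) = -1 + y*y = -1 + y**2)
S(J) = (24 + J)/(2*J) (S(J) = ((-1 + 5**2) + J)/(J + J) = ((-1 + 25) + J)/((2*J)) = (24 + J)*(1/(2*J)) = (24 + J)/(2*J))
(z(-6) + 80)*S(-67) = (1/(5 - 6) + 80)*((1/2)*(24 - 67)/(-67)) = (1/(-1) + 80)*((1/2)*(-1/67)*(-43)) = (-1 + 80)*(43/134) = 79*(43/134) = 3397/134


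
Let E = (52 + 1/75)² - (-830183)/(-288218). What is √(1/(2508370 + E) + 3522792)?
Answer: √58383854192079953403234080692534266558/4071016663101743 ≈ 1876.9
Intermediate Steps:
E = 4381374389243/1621226250 (E = (52 + 1/75)² - (-830183)*(-1)/288218 = (3901/75)² - 1*830183/288218 = 15217801/5625 - 830183/288218 = 4381374389243/1621226250 ≈ 2702.5)
√(1/(2508370 + E) + 3522792) = √(1/(2508370 + 4381374389243/1621226250) + 3522792) = √(1/(4071016663101743/1621226250) + 3522792) = √(1621226250/4071016663101743 + 3522792) = √(14341344932643136652706/4071016663101743) = √58383854192079953403234080692534266558/4071016663101743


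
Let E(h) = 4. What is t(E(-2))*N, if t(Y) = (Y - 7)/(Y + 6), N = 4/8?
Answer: -3/20 ≈ -0.15000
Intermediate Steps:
N = ½ (N = 4*(⅛) = ½ ≈ 0.50000)
t(Y) = (-7 + Y)/(6 + Y)
t(E(-2))*N = ((-7 + 4)/(6 + 4))*(½) = (-3/10)*(½) = ((⅒)*(-3))*(½) = -3/10*½ = -3/20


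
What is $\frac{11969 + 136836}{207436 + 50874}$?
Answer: $\frac{29761}{51662} \approx 0.57607$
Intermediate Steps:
$\frac{11969 + 136836}{207436 + 50874} = \frac{148805}{258310} = 148805 \cdot \frac{1}{258310} = \frac{29761}{51662}$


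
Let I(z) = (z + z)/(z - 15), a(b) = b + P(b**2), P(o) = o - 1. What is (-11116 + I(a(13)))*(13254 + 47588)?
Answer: -56123520374/83 ≈ -6.7619e+8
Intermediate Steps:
P(o) = -1 + o
a(b) = -1 + b + b**2 (a(b) = b + (-1 + b**2) = -1 + b + b**2)
I(z) = 2*z/(-15 + z) (I(z) = (2*z)/(-15 + z) = 2*z/(-15 + z))
(-11116 + I(a(13)))*(13254 + 47588) = (-11116 + 2*(-1 + 13 + 13**2)/(-15 + (-1 + 13 + 13**2)))*(13254 + 47588) = (-11116 + 2*(-1 + 13 + 169)/(-15 + (-1 + 13 + 169)))*60842 = (-11116 + 2*181/(-15 + 181))*60842 = (-11116 + 2*181/166)*60842 = (-11116 + 2*181*(1/166))*60842 = (-11116 + 181/83)*60842 = -922447/83*60842 = -56123520374/83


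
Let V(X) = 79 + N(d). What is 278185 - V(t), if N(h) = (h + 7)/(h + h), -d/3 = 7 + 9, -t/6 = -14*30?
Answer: 26698135/96 ≈ 2.7811e+5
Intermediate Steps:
t = 2520 (t = -(-84)*30 = -6*(-420) = 2520)
d = -48 (d = -3*(7 + 9) = -3*16 = -48)
N(h) = (7 + h)/(2*h) (N(h) = (7 + h)/((2*h)) = (7 + h)*(1/(2*h)) = (7 + h)/(2*h))
V(X) = 7625/96 (V(X) = 79 + (½)*(7 - 48)/(-48) = 79 + (½)*(-1/48)*(-41) = 79 + 41/96 = 7625/96)
278185 - V(t) = 278185 - 1*7625/96 = 278185 - 7625/96 = 26698135/96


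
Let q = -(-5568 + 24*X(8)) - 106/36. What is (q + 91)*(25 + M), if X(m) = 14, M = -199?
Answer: -2777069/3 ≈ -9.2569e+5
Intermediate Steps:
q = 94123/18 (q = -24/(1/(14 - 232)) - 106/36 = -24/(1/(-218)) - 106*1/36 = -24/(-1/218) - 53/18 = -24*(-218) - 53/18 = 5232 - 53/18 = 94123/18 ≈ 5229.1)
(q + 91)*(25 + M) = (94123/18 + 91)*(25 - 199) = (95761/18)*(-174) = -2777069/3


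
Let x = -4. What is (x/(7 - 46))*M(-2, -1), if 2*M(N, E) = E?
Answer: -2/39 ≈ -0.051282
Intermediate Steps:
M(N, E) = E/2
(x/(7 - 46))*M(-2, -1) = (-4/(7 - 46))*((½)*(-1)) = -4/(-39)*(-½) = -4*(-1/39)*(-½) = (4/39)*(-½) = -2/39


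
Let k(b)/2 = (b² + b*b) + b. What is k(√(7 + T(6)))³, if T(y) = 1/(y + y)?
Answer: 679150/27 + 7310*√255/9 ≈ 38124.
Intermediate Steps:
T(y) = 1/(2*y)
k(b) = 2*b + 4*b² (k(b) = 2*((b² + b*b) + b) = 2*((b² + b²) + b) = 2*(2*b² + b) = 2*(b + 2*b²) = 2*b + 4*b²)
k(√(7 + T(6)))³ = (2*√(7 + (½)/6)*(1 + 2*√(7 + (½)/6)))³ = (2*√(7 + (½)*(⅙))*(1 + 2*√(7 + (½)*(⅙))))³ = (2*√(7 + 1/12)*(1 + 2*√(7 + 1/12)))³ = (2*√(85/12)*(1 + 2*√(85/12)))³ = (2*(√255/6)*(1 + 2*(√255/6)))³ = (2*(√255/6)*(1 + √255/3))³ = (√255*(1 + √255/3)/3)³ = 85*√255*(1 + √255/3)³/9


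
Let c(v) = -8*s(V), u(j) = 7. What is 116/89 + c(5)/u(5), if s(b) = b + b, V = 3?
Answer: -3460/623 ≈ -5.5538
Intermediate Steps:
s(b) = 2*b
c(v) = -48 (c(v) = -16*3 = -8*6 = -48)
116/89 + c(5)/u(5) = 116/89 - 48/7 = -3460/623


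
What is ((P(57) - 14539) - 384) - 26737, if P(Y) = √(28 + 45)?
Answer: -41660 + √73 ≈ -41651.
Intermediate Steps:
P(Y) = √73
((P(57) - 14539) - 384) - 26737 = ((√73 - 14539) - 384) - 26737 = ((-14539 + √73) - 384) - 26737 = (-14923 + √73) - 26737 = -41660 + √73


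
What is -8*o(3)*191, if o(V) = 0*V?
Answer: 0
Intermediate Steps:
o(V) = 0
-8*o(3)*191 = -8*0*191 = 0*191 = 0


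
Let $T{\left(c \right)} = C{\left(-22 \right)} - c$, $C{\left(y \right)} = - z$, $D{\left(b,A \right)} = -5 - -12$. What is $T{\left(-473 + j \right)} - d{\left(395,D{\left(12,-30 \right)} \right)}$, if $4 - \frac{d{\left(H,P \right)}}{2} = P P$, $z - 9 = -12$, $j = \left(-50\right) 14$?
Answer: $1266$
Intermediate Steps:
$j = -700$
$z = -3$ ($z = 9 - 12 = -3$)
$D{\left(b,A \right)} = 7$ ($D{\left(b,A \right)} = -5 + 12 = 7$)
$C{\left(y \right)} = 3$ ($C{\left(y \right)} = \left(-1\right) \left(-3\right) = 3$)
$d{\left(H,P \right)} = 8 - 2 P^{2}$ ($d{\left(H,P \right)} = 8 - 2 P P = 8 - 2 P^{2}$)
$T{\left(c \right)} = 3 - c$
$T{\left(-473 + j \right)} - d{\left(395,D{\left(12,-30 \right)} \right)} = \left(3 - \left(-473 - 700\right)\right) - \left(8 - 2 \cdot 7^{2}\right) = \left(3 - -1173\right) - \left(8 - 98\right) = \left(3 + 1173\right) - \left(8 - 98\right) = 1176 - -90 = 1176 + 90 = 1266$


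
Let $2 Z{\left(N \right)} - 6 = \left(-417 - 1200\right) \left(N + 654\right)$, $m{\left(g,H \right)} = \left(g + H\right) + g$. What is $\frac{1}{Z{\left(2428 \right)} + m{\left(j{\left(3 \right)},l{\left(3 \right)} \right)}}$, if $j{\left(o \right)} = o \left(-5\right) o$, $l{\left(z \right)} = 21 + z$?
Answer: $- \frac{1}{2491860} \approx -4.0131 \cdot 10^{-7}$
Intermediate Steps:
$j{\left(o \right)} = - 5 o^{2}$ ($j{\left(o \right)} = - 5 o o = - 5 o^{2}$)
$m{\left(g,H \right)} = H + 2 g$ ($m{\left(g,H \right)} = \left(H + g\right) + g = H + 2 g$)
$Z{\left(N \right)} = -528756 - \frac{1617 N}{2}$ ($Z{\left(N \right)} = 3 + \frac{\left(-417 - 1200\right) \left(N + 654\right)}{2} = 3 + \frac{\left(-1617\right) \left(654 + N\right)}{2} = 3 + \frac{-1057518 - 1617 N}{2} = 3 - \left(528759 + \frac{1617 N}{2}\right) = -528756 - \frac{1617 N}{2}$)
$\frac{1}{Z{\left(2428 \right)} + m{\left(j{\left(3 \right)},l{\left(3 \right)} \right)}} = \frac{1}{\left(-528756 - 1963038\right) + \left(\left(21 + 3\right) + 2 \left(- 5 \cdot 3^{2}\right)\right)} = \frac{1}{\left(-528756 - 1963038\right) + \left(24 + 2 \left(\left(-5\right) 9\right)\right)} = \frac{1}{-2491794 + \left(24 + 2 \left(-45\right)\right)} = \frac{1}{-2491794 + \left(24 - 90\right)} = \frac{1}{-2491794 - 66} = \frac{1}{-2491860} = - \frac{1}{2491860}$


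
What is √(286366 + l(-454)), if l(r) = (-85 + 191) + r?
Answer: √286018 ≈ 534.81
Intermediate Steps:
l(r) = 106 + r
√(286366 + l(-454)) = √(286366 + (106 - 454)) = √(286366 - 348) = √286018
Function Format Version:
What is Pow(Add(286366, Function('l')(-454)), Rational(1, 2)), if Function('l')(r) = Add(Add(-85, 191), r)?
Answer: Pow(286018, Rational(1, 2)) ≈ 534.81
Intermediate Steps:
Function('l')(r) = Add(106, r)
Pow(Add(286366, Function('l')(-454)), Rational(1, 2)) = Pow(Add(286366, Add(106, -454)), Rational(1, 2)) = Pow(Add(286366, -348), Rational(1, 2)) = Pow(286018, Rational(1, 2))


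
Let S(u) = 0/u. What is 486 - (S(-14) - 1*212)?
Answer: 698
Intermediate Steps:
S(u) = 0
486 - (S(-14) - 1*212) = 486 - (0 - 1*212) = 486 - (0 - 212) = 486 - 1*(-212) = 486 + 212 = 698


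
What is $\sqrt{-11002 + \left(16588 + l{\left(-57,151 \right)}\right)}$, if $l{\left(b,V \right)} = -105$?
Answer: $3 \sqrt{609} \approx 74.034$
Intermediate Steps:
$\sqrt{-11002 + \left(16588 + l{\left(-57,151 \right)}\right)} = \sqrt{-11002 + \left(16588 - 105\right)} = \sqrt{-11002 + 16483} = \sqrt{5481} = 3 \sqrt{609}$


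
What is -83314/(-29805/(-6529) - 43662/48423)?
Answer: -8780011647946/386059439 ≈ -22743.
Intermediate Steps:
-83314/(-29805/(-6529) - 43662/48423) = -83314/(-29805*(-1/6529) - 43662*1/48423) = -83314/(29805/6529 - 14554/16141) = -83314/386059439/105384589 = -83314*105384589/386059439 = -8780011647946/386059439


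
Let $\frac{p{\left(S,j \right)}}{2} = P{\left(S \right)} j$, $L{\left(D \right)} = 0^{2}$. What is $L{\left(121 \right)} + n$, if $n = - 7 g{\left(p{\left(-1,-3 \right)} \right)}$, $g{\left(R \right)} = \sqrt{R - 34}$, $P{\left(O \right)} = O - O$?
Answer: $- 7 i \sqrt{34} \approx - 40.817 i$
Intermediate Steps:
$P{\left(O \right)} = 0$
$L{\left(D \right)} = 0$
$p{\left(S,j \right)} = 0$ ($p{\left(S,j \right)} = 2 \cdot 0 j = 2 \cdot 0 = 0$)
$g{\left(R \right)} = \sqrt{-34 + R}$
$n = - 7 i \sqrt{34}$ ($n = - 7 \sqrt{-34 + 0} = - 7 \sqrt{-34} = - 7 i \sqrt{34} \approx - 40.817 i$)
$L{\left(121 \right)} + n = 0 - 7 i \sqrt{34} = - 7 i \sqrt{34}$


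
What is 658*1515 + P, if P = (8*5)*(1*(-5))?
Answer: 996670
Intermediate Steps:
P = -200 (P = 40*(-5) = -200)
658*1515 + P = 658*1515 - 200 = 996870 - 200 = 996670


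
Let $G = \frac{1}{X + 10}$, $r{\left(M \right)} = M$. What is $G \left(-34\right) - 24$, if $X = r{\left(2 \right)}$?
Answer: $- \frac{161}{6} \approx -26.833$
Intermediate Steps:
$X = 2$
$G = \frac{1}{12}$ ($G = \frac{1}{2 + 10} = \frac{1}{12} \approx 0.083333$)
$G \left(-34\right) - 24 = \frac{1}{12} \left(-34\right) - 24 = - \frac{17}{6} - 24 = - \frac{161}{6}$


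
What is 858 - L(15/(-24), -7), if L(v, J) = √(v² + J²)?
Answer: 858 - √3161/8 ≈ 850.97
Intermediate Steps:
L(v, J) = √(J² + v²)
858 - L(15/(-24), -7) = 858 - √((-7)² + (15/(-24))²) = 858 - √(49 + (15*(-1/24))²) = 858 - √(49 + (-5/8)²) = 858 - √(49 + 25/64) = 858 - √(3161/64) = 858 - √3161/8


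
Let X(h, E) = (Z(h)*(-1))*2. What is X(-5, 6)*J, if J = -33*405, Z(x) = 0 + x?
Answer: -133650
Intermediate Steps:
Z(x) = x
X(h, E) = -2*h (X(h, E) = (h*(-1))*2 = -h*2 = -2*h)
J = -13365
X(-5, 6)*J = -2*(-5)*(-13365) = 10*(-13365) = -133650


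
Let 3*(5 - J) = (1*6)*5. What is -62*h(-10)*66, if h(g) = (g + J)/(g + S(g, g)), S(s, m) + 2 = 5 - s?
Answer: 20460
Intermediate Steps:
S(s, m) = 3 - s (S(s, m) = -2 + (5 - s) = 3 - s)
J = -5 (J = 5 - 1*6*5/3 = 5 - 2*5 = 5 - ⅓*30 = 5 - 10 = -5)
h(g) = -5/3 + g/3 (h(g) = (g - 5)/(g + (3 - g)) = (-5 + g)/3 = (-5 + g)*(⅓) = -5/3 + g/3)
-62*h(-10)*66 = -62*(-5/3 + (⅓)*(-10))*66 = -62*(-5/3 - 10/3)*66 = -62*(-5)*66 = 310*66 = 20460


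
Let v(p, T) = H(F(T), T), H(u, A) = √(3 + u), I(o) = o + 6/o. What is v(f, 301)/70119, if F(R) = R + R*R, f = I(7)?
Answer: √90905/70119 ≈ 0.0042999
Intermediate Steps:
f = 55/7 (f = 7 + 6/7 = 55/7 ≈ 7.8571)
F(R) = R + R²
v(p, T) = √(3 + T*(1 + T))
v(f, 301)/70119 = √(3 + 301*(1 + 301))/70119 = √(3 + 301*302)*(1/70119) = √(3 + 90902)*(1/70119) = √90905*(1/70119) = √90905/70119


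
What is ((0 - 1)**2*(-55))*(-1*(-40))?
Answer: -2200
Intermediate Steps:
((0 - 1)**2*(-55))*(-1*(-40)) = ((-1)**2*(-55))*40 = (1*(-55))*40 = -55*40 = -2200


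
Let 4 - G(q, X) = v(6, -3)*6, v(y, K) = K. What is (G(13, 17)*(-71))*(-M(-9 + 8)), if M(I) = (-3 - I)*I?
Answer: 3124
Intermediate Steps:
M(I) = I*(-3 - I)
G(q, X) = 22 (G(q, X) = 4 - (-3)*6 = 4 - 1*(-18) = 4 + 18 = 22)
(G(13, 17)*(-71))*(-M(-9 + 8)) = (22*(-71))*(-(-1)*(-9 + 8)*(3 + (-9 + 8))) = -(-1562)*(-1*(-1)*(3 - 1)) = -(-1562)*(-1*(-1)*2) = -(-1562)*2 = -1562*(-2) = 3124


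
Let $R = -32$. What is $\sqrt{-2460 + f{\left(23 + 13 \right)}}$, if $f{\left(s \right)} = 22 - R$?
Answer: $i \sqrt{2406} \approx 49.051 i$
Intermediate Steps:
$f{\left(s \right)} = 54$ ($f{\left(s \right)} = 22 - -32 = 22 + 32 = 54$)
$\sqrt{-2460 + f{\left(23 + 13 \right)}} = \sqrt{-2460 + 54} = \sqrt{-2406} = i \sqrt{2406}$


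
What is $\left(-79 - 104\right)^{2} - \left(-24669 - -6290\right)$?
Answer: $51868$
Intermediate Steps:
$\left(-79 - 104\right)^{2} - \left(-24669 - -6290\right) = \left(-183\right)^{2} - \left(-24669 + 6290\right) = 33489 - -18379 = 33489 + 18379 = 51868$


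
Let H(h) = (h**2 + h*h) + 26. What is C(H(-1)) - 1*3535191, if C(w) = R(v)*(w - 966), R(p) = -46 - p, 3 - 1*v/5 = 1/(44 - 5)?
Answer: -135645637/39 ≈ -3.4781e+6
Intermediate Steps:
v = 580/39 (v = 15 - 5/(44 - 5) = 15 - 5/39 = 580/39 ≈ 14.872)
H(h) = 26 + 2*h**2 (H(h) = (h**2 + h**2) + 26 = 2*h**2 + 26 = 26 + 2*h**2)
C(w) = 764428/13 - 2374*w/39 (C(w) = (-46 - 1*580/39)*(w - 966) = (-46 - 580/39)*(-966 + w) = -2374*(-966 + w)/39 = 764428/13 - 2374*w/39)
C(H(-1)) - 1*3535191 = (764428/13 - 2374*(26 + 2*(-1)**2)/39) - 1*3535191 = (764428/13 - 2374*(26 + 2*1)/39) - 3535191 = (764428/13 - 2374*(26 + 2)/39) - 3535191 = (764428/13 - 2374/39*28) - 3535191 = (764428/13 - 66472/39) - 3535191 = 2226812/39 - 3535191 = -135645637/39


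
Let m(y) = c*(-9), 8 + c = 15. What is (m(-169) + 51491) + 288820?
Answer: 340248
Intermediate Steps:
c = 7 (c = -8 + 15 = 7)
m(y) = -63 (m(y) = 7*(-9) = -63)
(m(-169) + 51491) + 288820 = (-63 + 51491) + 288820 = 51428 + 288820 = 340248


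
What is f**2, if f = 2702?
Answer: 7300804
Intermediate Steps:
f**2 = 2702**2 = 7300804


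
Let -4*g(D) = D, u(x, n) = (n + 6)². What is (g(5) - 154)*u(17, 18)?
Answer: -89424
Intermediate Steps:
u(x, n) = (6 + n)²
g(D) = -D/4
(g(5) - 154)*u(17, 18) = (-¼*5 - 154)*(6 + 18)² = (-5/4 - 154)*24² = -621/4*576 = -89424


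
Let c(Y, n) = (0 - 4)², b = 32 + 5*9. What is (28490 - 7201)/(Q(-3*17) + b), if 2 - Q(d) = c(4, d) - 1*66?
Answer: 21289/129 ≈ 165.03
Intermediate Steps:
b = 77 (b = 32 + 45 = 77)
c(Y, n) = 16 (c(Y, n) = (-4)² = 16)
Q(d) = 52 (Q(d) = 2 - (16 - 1*66) = 2 - (16 - 66) = 2 - 1*(-50) = 2 + 50 = 52)
(28490 - 7201)/(Q(-3*17) + b) = (28490 - 7201)/(52 + 77) = 21289/129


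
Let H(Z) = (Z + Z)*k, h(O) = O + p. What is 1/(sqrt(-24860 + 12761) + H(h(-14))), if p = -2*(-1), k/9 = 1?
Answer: -72/19585 - I*sqrt(12099)/58755 ≈ -0.0036763 - 0.0018721*I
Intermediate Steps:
k = 9 (k = 9*1 = 9)
p = 2
h(O) = 2 + O (h(O) = O + 2 = 2 + O)
H(Z) = 18*Z (H(Z) = (Z + Z)*9 = (2*Z)*9 = 18*Z)
1/(sqrt(-24860 + 12761) + H(h(-14))) = 1/(sqrt(-24860 + 12761) + 18*(2 - 14)) = 1/(sqrt(-12099) + 18*(-12)) = 1/(I*sqrt(12099) - 216) = 1/(-216 + I*sqrt(12099))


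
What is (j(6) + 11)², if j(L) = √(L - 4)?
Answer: (11 + √2)² ≈ 154.11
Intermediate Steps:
j(L) = √(-4 + L)
(j(6) + 11)² = (√(-4 + 6) + 11)² = (√2 + 11)² = (11 + √2)²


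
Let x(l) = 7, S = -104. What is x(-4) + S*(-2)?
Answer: 215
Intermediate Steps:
x(-4) + S*(-2) = 7 - 104*(-2) = 7 + 208 = 215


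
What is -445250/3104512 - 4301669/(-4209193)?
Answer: 5740219923639/6533745089408 ≈ 0.87855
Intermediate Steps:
-445250/3104512 - 4301669/(-4209193) = -445250*1/3104512 - 4301669*(-1/4209193) = -222625/1552256 + 4301669/4209193 = 5740219923639/6533745089408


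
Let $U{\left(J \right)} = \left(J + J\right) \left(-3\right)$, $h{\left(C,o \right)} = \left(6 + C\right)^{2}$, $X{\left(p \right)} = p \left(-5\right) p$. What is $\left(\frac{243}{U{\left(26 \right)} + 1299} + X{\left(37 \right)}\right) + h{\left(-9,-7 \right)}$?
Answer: $- \frac{868145}{127} \approx -6835.8$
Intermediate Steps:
$X{\left(p \right)} = - 5 p^{2}$ ($X{\left(p \right)} = - 5 p p = - 5 p^{2}$)
$U{\left(J \right)} = - 6 J$ ($U{\left(J \right)} = 2 J \left(-3\right) = - 6 J$)
$\left(\frac{243}{U{\left(26 \right)} + 1299} + X{\left(37 \right)}\right) + h{\left(-9,-7 \right)} = \left(\frac{243}{\left(-6\right) 26 + 1299} - 5 \cdot 37^{2}\right) + \left(6 - 9\right)^{2} = \left(\frac{243}{-156 + 1299} - 6845\right) + \left(-3\right)^{2} = \left(\frac{243}{1143} - 6845\right) + 9 = \left(243 \cdot \frac{1}{1143} - 6845\right) + 9 = \left(\frac{27}{127} - 6845\right) + 9 = - \frac{869288}{127} + 9 = - \frac{868145}{127}$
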